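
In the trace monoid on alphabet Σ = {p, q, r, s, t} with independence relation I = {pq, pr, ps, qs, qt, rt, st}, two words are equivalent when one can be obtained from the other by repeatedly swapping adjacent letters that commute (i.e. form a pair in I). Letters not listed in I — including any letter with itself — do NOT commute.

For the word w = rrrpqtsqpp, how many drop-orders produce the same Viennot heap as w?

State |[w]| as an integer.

630

0(r) covers ∅
1(r) covers 0:r
2(r) covers 1:r
3(p) covers ∅
4(q) covers 2:r
5(t) covers 3:p
6(s) covers 2:r
7(q) covers 4:q
8(p) covers 5:t
9(p) covers 8:p
floor of heap: 0:r, 3:p
completions by unplaced set U, small U first (add the entries for U minus each lowest piece of U):
  |U|=1: {6}:1  {7}:1  {9}:1
  |U|=2: {4,7}:1  {6,7}:2  {6,9}:2  {7,9}:2  {8,9}:1
  |U|=3: {4,6,7}:3  {4,7,9}:3  {5,8,9}:1  {6,7,9}:6  {6,8,9}:3  {7,8,9}:3
  |U|=4: {2,4,6,7}:3  {3,5,8,9}:1  {4,6,7,9}:12  {4,7,8,9}:6  {5,6,8,9}:4  {5,7,8,9}:4  {6,7,8,9}:12
  |U|=5: {1,2,4,6,7}:3  {2,4,6,7,9}:15  {3,5,6,8,9}:5  {3,5,7,8,9}:5  {4,5,7,8,9}:10  {4,6,7,8,9}:30  {5,6,7,8,9}:20
  |U|=6: {0,1,2,4,6,7}:3  {1,2,4,6,7,9}:18  {2,4,6,7,8,9}:45  {3,4,5,7,8,9}:15  {3,5,6,7,8,9}:30  {4,5,6,7,8,9}:60
  |U|=7: {0,1,2,4,6,7,9}:21  {1,2,4,6,7,8,9}:63  {2,4,5,6,7,8,9}:105  {3,4,5,6,7,8,9}:105
  |U|=8: {0,1,2,4,6,7,8,9}:84  {1,2,4,5,6,7,8,9}:168  {2,3,4,5,6,7,8,9}:210
  start at 0(r): 378
  start at 3(p): 252
sum over floor = 630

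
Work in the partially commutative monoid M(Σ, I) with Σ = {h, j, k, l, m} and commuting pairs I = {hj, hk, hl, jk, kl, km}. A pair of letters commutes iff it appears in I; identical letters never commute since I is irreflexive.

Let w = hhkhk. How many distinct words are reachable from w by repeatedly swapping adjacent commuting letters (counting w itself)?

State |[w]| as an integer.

10

#0=h has no predecessor
#1=h depends on [0:h]
#2=k has no predecessor
#3=h depends on [1:h]
#4=k depends on [2:k]
sources: [0:h, 2:k]
N(rest) = Σ N(rest − s) over sources s of rest; N(one piece) = 1:
  size 1 → [3]=1  [4]=1
  size 2 → [1,3]=1  [2,4]=1  [3,4]=2
  size 3 → [0,1,3]=1  [1,3,4]=3  [2,3,4]=3
  first=0(h) contributes 6
  first=2(k) contributes 4
|[w]| = 10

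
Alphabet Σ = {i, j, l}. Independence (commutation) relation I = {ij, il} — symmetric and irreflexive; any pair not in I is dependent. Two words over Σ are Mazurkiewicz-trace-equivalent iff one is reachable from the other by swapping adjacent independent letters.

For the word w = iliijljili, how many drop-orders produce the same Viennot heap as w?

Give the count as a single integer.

252

drop 0:i onto floor
drop 1:l onto floor
drop 2:i onto {0:i}
drop 3:i onto {2:i}
drop 4:j onto {1:l}
drop 5:l onto {4:j}
drop 6:j onto {5:l}
drop 7:i onto {3:i}
drop 8:l onto {6:j}
drop 9:i onto {7:i}
ground layer = {0:i, 1:l}
drop-orders for the pieces not yet dropped (sum over which currently-grounded one goes next):
  1 to go: {8} 1  {9} 1
  2 to go: {6,8} 1  {7,9} 1  {8,9} 2
  3 to go: {3,7,9} 1  {5,6,8} 1  {6,8,9} 3  {7,8,9} 3
  4 to go: {2,3,7,9} 1  {3,7,8,9} 4  {4,5,6,8} 1  {5,6,8,9} 4  {6,7,8,9} 6
  5 to go: {0,2,3,7,9} 1  {1,4,5,6,8} 1  {2,3,7,8,9} 5  {3,6,7,8,9} 10  {4,5,6,8,9} 5  {5,6,7,8,9} 10
  6 to go: {0,2,3,7,8,9} 6  {1,4,5,6,8,9} 6  {2,3,6,7,8,9} 15  {3,5,6,7,8,9} 20  {4,5,6,7,8,9} 15
  7 to go: {0,2,3,6,7,8,9} 21  {1,4,5,6,7,8,9} 21  {2,3,5,6,7,8,9} 35  {3,4,5,6,7,8,9} 35
  8 to go: {0,2,3,5,6,7,8,9} 56  {1,3,4,5,6,7,8,9} 56  {2,3,4,5,6,7,8,9} 70
  if 0:i drops first: 126 orders
  if 1:l drops first: 126 orders
heap linearizations: 252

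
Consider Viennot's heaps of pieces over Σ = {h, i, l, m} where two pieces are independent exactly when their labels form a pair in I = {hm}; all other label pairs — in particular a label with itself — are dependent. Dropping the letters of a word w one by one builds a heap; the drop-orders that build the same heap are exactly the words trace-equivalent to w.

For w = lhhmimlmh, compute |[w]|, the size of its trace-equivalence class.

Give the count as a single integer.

6

piece 0:l — minimal
piece 1:h rests on {0:l}
piece 2:h rests on {1:h}
piece 3:m rests on {0:l}
piece 4:i rests on {2:h, 3:m}
piece 5:m rests on {4:i}
piece 6:l rests on {5:m}
piece 7:m rests on {6:l}
piece 8:h rests on {6:l}
minimal pieces: {0:l}
ways to finish when only these pieces remain (= sum over removing one remaining piece with nothing left below it):
  1 left: {7}→1  {8}→1
  2 left: {7,8}→2
  3 left: {6,7,8}→2
  4 left: {5,6,7,8}→2
  5 left: {4,5,6,7,8}→2
  6 left: {2,4,5,6,7,8}→2  {3,4,5,6,7,8}→2
  7 left: {1,2,4,5,6,7,8}→2  {2,3,4,5,6,7,8}→4
  placing 0:l first → 6 extensions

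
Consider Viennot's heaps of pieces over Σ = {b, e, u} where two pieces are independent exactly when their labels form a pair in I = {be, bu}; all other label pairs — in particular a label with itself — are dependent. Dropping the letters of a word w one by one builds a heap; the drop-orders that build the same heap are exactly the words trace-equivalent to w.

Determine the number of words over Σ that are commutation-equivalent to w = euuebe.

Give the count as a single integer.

6

#0=e has no predecessor
#1=u depends on [0:e]
#2=u depends on [1:u]
#3=e depends on [2:u]
#4=b has no predecessor
#5=e depends on [3:e]
sources: [0:e, 4:b]
N(rest) = Σ N(rest − s) over sources s of rest; N(one piece) = 1:
  size 1 → [4]=1  [5]=1
  size 2 → [3,5]=1  [4,5]=2
  size 3 → [2,3,5]=1  [3,4,5]=3
  size 4 → [1,2,3,5]=1  [2,3,4,5]=4
  first=0(e) contributes 5
  first=4(b) contributes 1
|[w]| = 6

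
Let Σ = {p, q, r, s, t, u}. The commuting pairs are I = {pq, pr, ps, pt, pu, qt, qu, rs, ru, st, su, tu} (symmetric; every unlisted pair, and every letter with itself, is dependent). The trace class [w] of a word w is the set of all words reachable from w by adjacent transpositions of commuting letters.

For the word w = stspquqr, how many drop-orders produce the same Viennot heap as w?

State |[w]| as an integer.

0(s) covers ∅
1(t) covers ∅
2(s) covers 0:s
3(p) covers ∅
4(q) covers 2:s
5(u) covers ∅
6(q) covers 4:q
7(r) covers 1:t, 6:q
floor of heap: 0:s, 1:t, 3:p, 5:u
completions by unplaced set U, small U first (add the entries for U minus each lowest piece of U):
  |U|=1: {3}:1  {5}:1  {7}:1
  |U|=2: {1,7}:1  {3,5}:2  {3,7}:2  {5,7}:2  {6,7}:1
  |U|=3: {1,3,7}:3  {1,5,7}:3  {1,6,7}:2  {3,5,7}:6  {3,6,7}:3  {4,6,7}:1  {5,6,7}:3
  |U|=4: {1,3,5,7}:12  {1,3,6,7}:8  {1,4,6,7}:3  {1,5,6,7}:8  {2,4,6,7}:1  {3,4,6,7}:4  {3,5,6,7}:12  {4,5,6,7}:4
  |U|=5: {0,2,4,6,7}:1  {1,2,4,6,7}:4  {1,3,4,6,7}:15  {1,3,5,6,7}:40  {1,4,5,6,7}:15  {2,3,4,6,7}:5  {2,4,5,6,7}:5  {3,4,5,6,7}:20
  |U|=6: {0,1,2,4,6,7}:5  {0,2,3,4,6,7}:6  {0,2,4,5,6,7}:6  {1,2,3,4,6,7}:24  {1,2,4,5,6,7}:24  {1,3,4,5,6,7}:90  {2,3,4,5,6,7}:30
  start at 0(s): 168
  start at 1(t): 42
  start at 3(p): 35
  start at 5(u): 35
sum over floor = 280

280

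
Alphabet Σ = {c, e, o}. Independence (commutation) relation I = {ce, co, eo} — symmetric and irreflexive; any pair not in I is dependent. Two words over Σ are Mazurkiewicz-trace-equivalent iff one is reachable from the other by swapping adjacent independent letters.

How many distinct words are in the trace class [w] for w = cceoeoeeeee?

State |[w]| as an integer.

piece 0:c — minimal
piece 1:c rests on {0:c}
piece 2:e — minimal
piece 3:o — minimal
piece 4:e rests on {2:e}
piece 5:o rests on {3:o}
piece 6:e rests on {4:e}
piece 7:e rests on {6:e}
piece 8:e rests on {7:e}
piece 9:e rests on {8:e}
piece 10:e rests on {9:e}
minimal pieces: {0:c, 2:e, 3:o}
ways to finish when only these pieces remain (= sum over removing one remaining piece with nothing left below it):
  1 left: {1}→1  {5}→1  {10}→1
  2 left: {0,1}→1  {1,5}→2  {1,10}→2  {3,5}→1  {5,10}→2  {9,10}→1
  3 left: {0,1,5}→3  {0,1,10}→3  {1,3,5}→3  {1,5,10}→6  {1,9,10}→3  {3,5,10}→3  {5,9,10}→3  {8,9,10}→1
  4 left: {0,1,3,5}→6  {0,1,5,10}→12  {0,1,9,10}→6  {1,3,5,10}→12  {1,5,9,10}→12  {1,8,9,10}→4  {3,5,9,10}→6  {5,8,9,10}→4  {7,8,9,10}→1
  5 left: {0,1,3,5,10}→30  {0,1,5,9,10}→30  {0,1,8,9,10}→10  {1,3,5,9,10}→30  {1,5,8,9,10}→20  {1,7,8,9,10}→5  {3,5,8,9,10}→10  {5,7,8,9,10}→5  {6,7,8,9,10}→1
  6 left: {0,1,3,5,9,10}→90  {0,1,5,8,9,10}→60  {0,1,7,8,9,10}→15  {1,3,5,8,9,10}→60  {1,5,7,8,9,10}→30  {1,6,7,8,9,10}→6  {3,5,7,8,9,10}→15  {4,6,7,8,9,10}→1  {5,6,7,8,9,10}→6
  7 left: {0,1,3,5,8,9,10}→210  {0,1,5,7,8,9,10}→105  {0,1,6,7,8,9,10}→21  {1,3,5,7,8,9,10}→105  {1,4,6,7,8,9,10}→7  {1,5,6,7,8,9,10}→42  {2,4,6,7,8,9,10}→1  {3,5,6,7,8,9,10}→21  {4,5,6,7,8,9,10}→7
  8 left: {0,1,3,5,7,8,9,10}→420  {0,1,4,6,7,8,9,10}→28  {0,1,5,6,7,8,9,10}→168  {1,2,4,6,7,8,9,10}→8  {1,3,5,6,7,8,9,10}→168  {1,4,5,6,7,8,9,10}→56  {2,4,5,6,7,8,9,10}→8  {3,4,5,6,7,8,9,10}→28
  9 left: {0,1,2,4,6,7,8,9,10}→36  {0,1,3,5,6,7,8,9,10}→756  {0,1,4,5,6,7,8,9,10}→252  {1,2,4,5,6,7,8,9,10}→72  {1,3,4,5,6,7,8,9,10}→252  {2,3,4,5,6,7,8,9,10}→36
  placing 0:c first → 360 extensions
  placing 2:e first → 1260 extensions
  placing 3:o first → 360 extensions
total linear extensions = 1980

1980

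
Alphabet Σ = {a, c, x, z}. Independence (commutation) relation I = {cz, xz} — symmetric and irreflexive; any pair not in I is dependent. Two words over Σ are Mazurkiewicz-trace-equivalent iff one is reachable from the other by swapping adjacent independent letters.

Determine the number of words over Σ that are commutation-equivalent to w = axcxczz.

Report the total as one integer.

15

0(a) covers ∅
1(x) covers 0:a
2(c) covers 1:x
3(x) covers 2:c
4(c) covers 3:x
5(z) covers 0:a
6(z) covers 5:z
floor of heap: 0:a
completions by unplaced set U, small U first (add the entries for U minus each lowest piece of U):
  |U|=1: {4}:1  {6}:1
  |U|=2: {3,4}:1  {4,6}:2  {5,6}:1
  |U|=3: {2,3,4}:1  {3,4,6}:3  {4,5,6}:3
  |U|=4: {1,2,3,4}:1  {2,3,4,6}:4  {3,4,5,6}:6
  |U|=5: {1,2,3,4,6}:5  {2,3,4,5,6}:10
  start at 0(a): 15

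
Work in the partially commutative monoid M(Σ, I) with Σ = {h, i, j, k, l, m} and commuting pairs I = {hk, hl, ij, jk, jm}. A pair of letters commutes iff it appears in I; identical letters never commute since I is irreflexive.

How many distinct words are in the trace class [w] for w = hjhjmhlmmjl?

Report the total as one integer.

12

#0=h has no predecessor
#1=j depends on [0:h]
#2=h depends on [1:j]
#3=j depends on [2:h]
#4=m depends on [2:h]
#5=h depends on [3:j, 4:m]
#6=l depends on [3:j, 4:m]
#7=m depends on [5:h, 6:l]
#8=m depends on [7:m]
#9=j depends on [5:h, 6:l]
#10=l depends on [8:m, 9:j]
sources: [0:h]
N(rest) = Σ N(rest − s) over sources s of rest; N(one piece) = 1:
  size 1 → [10]=1
  size 2 → [8,10]=1  [9,10]=1
  size 3 → [7,8,10]=1  [8,9,10]=2
  size 4 → [7,8,9,10]=3
  size 5 → [5,7,8,9,10]=3  [6,7,8,9,10]=3
  size 6 → [5,6,7,8,9,10]=6
  size 7 → [3,5,6,7,8,9,10]=6  [4,5,6,7,8,9,10]=6
  size 8 → [3,4,5,6,7,8,9,10]=12
  size 9 → [2,3,4,5,6,7,8,9,10]=12
  first=0(h) contributes 12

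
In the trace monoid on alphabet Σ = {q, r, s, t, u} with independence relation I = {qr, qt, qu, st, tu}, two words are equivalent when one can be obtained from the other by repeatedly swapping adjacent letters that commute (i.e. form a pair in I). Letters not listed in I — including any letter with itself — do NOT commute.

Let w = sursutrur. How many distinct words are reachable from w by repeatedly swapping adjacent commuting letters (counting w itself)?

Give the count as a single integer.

3

0(s) covers ∅
1(u) covers 0:s
2(r) covers 1:u
3(s) covers 2:r
4(u) covers 3:s
5(t) covers 2:r
6(r) covers 4:u, 5:t
7(u) covers 6:r
8(r) covers 7:u
floor of heap: 0:s
completions by unplaced set U, small U first (add the entries for U minus each lowest piece of U):
  |U|=1: {8}:1
  |U|=2: {7,8}:1
  |U|=3: {6,7,8}:1
  |U|=4: {4,6,7,8}:1  {5,6,7,8}:1
  |U|=5: {3,4,6,7,8}:1  {4,5,6,7,8}:2
  |U|=6: {3,4,5,6,7,8}:3
  |U|=7: {2,3,4,5,6,7,8}:3
  start at 0(s): 3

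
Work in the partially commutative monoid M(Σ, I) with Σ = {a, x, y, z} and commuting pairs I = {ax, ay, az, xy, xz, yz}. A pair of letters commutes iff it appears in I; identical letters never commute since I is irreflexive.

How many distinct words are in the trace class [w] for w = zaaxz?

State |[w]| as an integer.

30

drop 0:z onto floor
drop 1:a onto floor
drop 2:a onto {1:a}
drop 3:x onto floor
drop 4:z onto {0:z}
ground layer = {0:z, 1:a, 3:x}
drop-orders for the pieces not yet dropped (sum over which currently-grounded one goes next):
  1 to go: {2} 1  {3} 1  {4} 1
  2 to go: {0,4} 1  {1,2} 1  {2,3} 2  {2,4} 2  {3,4} 2
  3 to go: {0,2,4} 3  {0,3,4} 3  {1,2,3} 3  {1,2,4} 3  {2,3,4} 6
  if 0:z drops first: 12 orders
  if 1:a drops first: 12 orders
  if 3:x drops first: 6 orders
heap linearizations: 30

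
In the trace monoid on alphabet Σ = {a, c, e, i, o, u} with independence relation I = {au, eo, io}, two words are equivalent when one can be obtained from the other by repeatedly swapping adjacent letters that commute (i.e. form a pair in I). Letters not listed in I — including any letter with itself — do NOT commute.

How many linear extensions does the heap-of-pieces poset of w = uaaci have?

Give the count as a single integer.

drop 0:u onto floor
drop 1:a onto floor
drop 2:a onto {1:a}
drop 3:c onto {0:u, 2:a}
drop 4:i onto {3:c}
ground layer = {0:u, 1:a}
drop-orders for the pieces not yet dropped (sum over which currently-grounded one goes next):
  1 to go: {4} 1
  2 to go: {3,4} 1
  3 to go: {0,3,4} 1  {2,3,4} 1
  if 0:u drops first: 1 orders
  if 1:a drops first: 2 orders
heap linearizations: 3

3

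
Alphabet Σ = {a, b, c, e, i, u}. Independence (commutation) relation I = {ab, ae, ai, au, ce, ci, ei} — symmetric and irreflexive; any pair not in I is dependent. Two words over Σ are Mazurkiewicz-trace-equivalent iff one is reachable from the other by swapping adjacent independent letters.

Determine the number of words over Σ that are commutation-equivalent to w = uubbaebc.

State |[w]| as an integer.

drop 0:u onto floor
drop 1:u onto {0:u}
drop 2:b onto {1:u}
drop 3:b onto {2:b}
drop 4:a onto floor
drop 5:e onto {3:b}
drop 6:b onto {5:e}
drop 7:c onto {4:a, 6:b}
ground layer = {0:u, 4:a}
drop-orders for the pieces not yet dropped (sum over which currently-grounded one goes next):
  1 to go: {7} 1
  2 to go: {4,7} 1  {6,7} 1
  3 to go: {4,6,7} 2  {5,6,7} 1
  4 to go: {3,5,6,7} 1  {4,5,6,7} 3
  5 to go: {2,3,5,6,7} 1  {3,4,5,6,7} 4
  6 to go: {1,2,3,5,6,7} 1  {2,3,4,5,6,7} 5
  if 0:u drops first: 6 orders
  if 4:a drops first: 1 orders
heap linearizations: 7

7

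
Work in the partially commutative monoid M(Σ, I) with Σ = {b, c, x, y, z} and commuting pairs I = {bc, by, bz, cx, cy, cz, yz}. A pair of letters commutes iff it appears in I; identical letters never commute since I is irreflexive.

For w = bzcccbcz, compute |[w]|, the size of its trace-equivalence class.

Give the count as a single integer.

0(b) covers ∅
1(z) covers ∅
2(c) covers ∅
3(c) covers 2:c
4(c) covers 3:c
5(b) covers 0:b
6(c) covers 4:c
7(z) covers 1:z
floor of heap: 0:b, 1:z, 2:c
completions by unplaced set U, small U first (add the entries for U minus each lowest piece of U):
  |U|=1: {5}:1  {6}:1  {7}:1
  |U|=2: {0,5}:1  {1,7}:1  {4,6}:1  {5,6}:2  {5,7}:2  {6,7}:2
  |U|=3: {0,5,6}:3  {0,5,7}:3  {1,5,7}:3  {1,6,7}:3  {3,4,6}:1  {4,5,6}:3  {4,6,7}:3  {5,6,7}:6
  |U|=4: {0,1,5,7}:6  {0,4,5,6}:6  {0,5,6,7}:12  {1,4,6,7}:6  {1,5,6,7}:12  {2,3,4,6}:1  {3,4,5,6}:4  {3,4,6,7}:4  {4,5,6,7}:12
  |U|=5: {0,1,5,6,7}:30  {0,3,4,5,6}:10  {0,4,5,6,7}:30  {1,3,4,6,7}:10  {1,4,5,6,7}:30  {2,3,4,5,6}:5  {2,3,4,6,7}:5  {3,4,5,6,7}:20
  |U|=6: {0,1,4,5,6,7}:90  {0,2,3,4,5,6}:15  {0,3,4,5,6,7}:60  {1,2,3,4,6,7}:15  {1,3,4,5,6,7}:60  {2,3,4,5,6,7}:30
  start at 0(b): 105
  start at 1(z): 105
  start at 2(c): 210
sum over floor = 420

420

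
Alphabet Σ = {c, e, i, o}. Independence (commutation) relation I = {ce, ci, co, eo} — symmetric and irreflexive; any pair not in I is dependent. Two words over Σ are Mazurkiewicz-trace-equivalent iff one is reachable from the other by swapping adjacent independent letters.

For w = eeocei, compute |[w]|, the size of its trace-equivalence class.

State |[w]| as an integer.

24

drop 0:e onto floor
drop 1:e onto {0:e}
drop 2:o onto floor
drop 3:c onto floor
drop 4:e onto {1:e}
drop 5:i onto {2:o, 4:e}
ground layer = {0:e, 2:o, 3:c}
drop-orders for the pieces not yet dropped (sum over which currently-grounded one goes next):
  1 to go: {3} 1  {5} 1
  2 to go: {2,5} 1  {3,5} 2  {4,5} 1
  3 to go: {1,4,5} 1  {2,3,5} 3  {2,4,5} 2  {3,4,5} 3
  4 to go: {0,1,4,5} 1  {1,2,4,5} 3  {1,3,4,5} 4  {2,3,4,5} 8
  if 0:e drops first: 15 orders
  if 2:o drops first: 5 orders
  if 3:c drops first: 4 orders
heap linearizations: 24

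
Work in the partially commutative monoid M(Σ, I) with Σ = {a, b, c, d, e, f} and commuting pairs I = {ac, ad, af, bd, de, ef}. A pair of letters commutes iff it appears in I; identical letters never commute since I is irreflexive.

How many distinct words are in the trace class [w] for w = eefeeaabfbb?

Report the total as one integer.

7

piece 0:e — minimal
piece 1:e rests on {0:e}
piece 2:f — minimal
piece 3:e rests on {1:e}
piece 4:e rests on {3:e}
piece 5:a rests on {4:e}
piece 6:a rests on {5:a}
piece 7:b rests on {2:f, 6:a}
piece 8:f rests on {7:b}
piece 9:b rests on {8:f}
piece 10:b rests on {9:b}
minimal pieces: {0:e, 2:f}
ways to finish when only these pieces remain (= sum over removing one remaining piece with nothing left below it):
  1 left: {10}→1
  2 left: {9,10}→1
  3 left: {8,9,10}→1
  4 left: {7,8,9,10}→1
  5 left: {2,7,8,9,10}→1  {6,7,8,9,10}→1
  6 left: {2,6,7,8,9,10}→2  {5,6,7,8,9,10}→1
  7 left: {2,5,6,7,8,9,10}→3  {4,5,6,7,8,9,10}→1
  8 left: {2,4,5,6,7,8,9,10}→4  {3,4,5,6,7,8,9,10}→1
  9 left: {1,3,4,5,6,7,8,9,10}→1  {2,3,4,5,6,7,8,9,10}→5
  placing 0:e first → 6 extensions
  placing 2:f first → 1 extensions
total linear extensions = 7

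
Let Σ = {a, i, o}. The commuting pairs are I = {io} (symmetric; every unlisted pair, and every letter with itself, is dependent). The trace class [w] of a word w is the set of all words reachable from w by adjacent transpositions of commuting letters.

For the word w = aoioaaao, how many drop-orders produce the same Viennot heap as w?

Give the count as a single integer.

#0=a has no predecessor
#1=o depends on [0:a]
#2=i depends on [0:a]
#3=o depends on [1:o]
#4=a depends on [2:i, 3:o]
#5=a depends on [4:a]
#6=a depends on [5:a]
#7=o depends on [6:a]
sources: [0:a]
N(rest) = Σ N(rest − s) over sources s of rest; N(one piece) = 1:
  size 1 → [7]=1
  size 2 → [6,7]=1
  size 3 → [5,6,7]=1
  size 4 → [4,5,6,7]=1
  size 5 → [2,4,5,6,7]=1  [3,4,5,6,7]=1
  size 6 → [1,3,4,5,6,7]=1  [2,3,4,5,6,7]=2
  first=0(a) contributes 3

3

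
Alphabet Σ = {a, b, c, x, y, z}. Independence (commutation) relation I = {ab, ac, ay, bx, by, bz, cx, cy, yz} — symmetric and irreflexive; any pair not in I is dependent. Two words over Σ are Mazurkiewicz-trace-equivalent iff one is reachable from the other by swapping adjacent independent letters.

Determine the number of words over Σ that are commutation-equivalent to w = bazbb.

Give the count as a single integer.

drop 0:b onto floor
drop 1:a onto floor
drop 2:z onto {1:a}
drop 3:b onto {0:b}
drop 4:b onto {3:b}
ground layer = {0:b, 1:a}
drop-orders for the pieces not yet dropped (sum over which currently-grounded one goes next):
  1 to go: {2} 1  {4} 1
  2 to go: {1,2} 1  {2,4} 2  {3,4} 1
  3 to go: {0,3,4} 1  {1,2,4} 3  {2,3,4} 3
  if 0:b drops first: 6 orders
  if 1:a drops first: 4 orders
heap linearizations: 10

10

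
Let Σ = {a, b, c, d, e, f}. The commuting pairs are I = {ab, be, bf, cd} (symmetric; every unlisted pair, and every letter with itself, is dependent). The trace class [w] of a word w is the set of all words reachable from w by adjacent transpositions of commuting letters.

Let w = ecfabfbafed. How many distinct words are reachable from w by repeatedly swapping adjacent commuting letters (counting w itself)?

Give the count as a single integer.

28

#0=e has no predecessor
#1=c depends on [0:e]
#2=f depends on [1:c]
#3=a depends on [2:f]
#4=b depends on [1:c]
#5=f depends on [3:a]
#6=b depends on [4:b]
#7=a depends on [5:f]
#8=f depends on [7:a]
#9=e depends on [8:f]
#10=d depends on [6:b, 9:e]
sources: [0:e]
N(rest) = Σ N(rest − s) over sources s of rest; N(one piece) = 1:
  size 1 → [10]=1
  size 2 → [6,10]=1  [9,10]=1
  size 3 → [4,6,10]=1  [6,9,10]=2  [8,9,10]=1
  size 4 → [4,6,9,10]=3  [6,8,9,10]=3  [7,8,9,10]=1
  size 5 → [4,6,8,9,10]=6  [5,7,8,9,10]=1  [6,7,8,9,10]=4
  size 6 → [3,5,7,8,9,10]=1  [4,6,7,8,9,10]=10  [5,6,7,8,9,10]=5
  size 7 → [2,3,5,7,8,9,10]=1  [3,5,6,7,8,9,10]=6  [4,5,6,7,8,9,10]=15
  size 8 → [2,3,5,6,7,8,9,10]=7  [3,4,5,6,7,8,9,10]=21
  size 9 → [2,3,4,5,6,7,8,9,10]=28
  first=0(e) contributes 28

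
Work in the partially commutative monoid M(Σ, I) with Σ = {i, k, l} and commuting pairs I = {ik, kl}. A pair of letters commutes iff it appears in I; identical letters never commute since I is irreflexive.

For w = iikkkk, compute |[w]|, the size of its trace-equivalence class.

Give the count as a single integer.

0(i) covers ∅
1(i) covers 0:i
2(k) covers ∅
3(k) covers 2:k
4(k) covers 3:k
5(k) covers 4:k
floor of heap: 0:i, 2:k
completions by unplaced set U, small U first (add the entries for U minus each lowest piece of U):
  |U|=1: {1}:1  {5}:1
  |U|=2: {0,1}:1  {1,5}:2  {4,5}:1
  |U|=3: {0,1,5}:3  {1,4,5}:3  {3,4,5}:1
  |U|=4: {0,1,4,5}:6  {1,3,4,5}:4  {2,3,4,5}:1
  start at 0(i): 5
  start at 2(k): 10
sum over floor = 15

15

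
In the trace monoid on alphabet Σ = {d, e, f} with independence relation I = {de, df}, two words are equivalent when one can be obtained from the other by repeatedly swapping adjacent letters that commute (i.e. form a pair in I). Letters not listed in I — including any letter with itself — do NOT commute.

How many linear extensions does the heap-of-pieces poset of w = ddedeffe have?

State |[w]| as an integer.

piece 0:d — minimal
piece 1:d rests on {0:d}
piece 2:e — minimal
piece 3:d rests on {1:d}
piece 4:e rests on {2:e}
piece 5:f rests on {4:e}
piece 6:f rests on {5:f}
piece 7:e rests on {6:f}
minimal pieces: {0:d, 2:e}
ways to finish when only these pieces remain (= sum over removing one remaining piece with nothing left below it):
  1 left: {3}→1  {7}→1
  2 left: {1,3}→1  {3,7}→2  {6,7}→1
  3 left: {0,1,3}→1  {1,3,7}→3  {3,6,7}→3  {5,6,7}→1
  4 left: {0,1,3,7}→4  {1,3,6,7}→6  {3,5,6,7}→4  {4,5,6,7}→1
  5 left: {0,1,3,6,7}→10  {1,3,5,6,7}→10  {2,4,5,6,7}→1  {3,4,5,6,7}→5
  6 left: {0,1,3,5,6,7}→20  {1,3,4,5,6,7}→15  {2,3,4,5,6,7}→6
  placing 0:d first → 21 extensions
  placing 2:e first → 35 extensions
total linear extensions = 56

56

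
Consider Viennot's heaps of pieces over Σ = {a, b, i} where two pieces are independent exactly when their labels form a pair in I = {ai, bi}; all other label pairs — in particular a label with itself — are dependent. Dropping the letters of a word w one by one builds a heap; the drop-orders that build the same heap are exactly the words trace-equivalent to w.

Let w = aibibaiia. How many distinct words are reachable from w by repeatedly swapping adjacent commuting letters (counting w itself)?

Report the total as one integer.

126

piece 0:a — minimal
piece 1:i — minimal
piece 2:b rests on {0:a}
piece 3:i rests on {1:i}
piece 4:b rests on {2:b}
piece 5:a rests on {4:b}
piece 6:i rests on {3:i}
piece 7:i rests on {6:i}
piece 8:a rests on {5:a}
minimal pieces: {0:a, 1:i}
ways to finish when only these pieces remain (= sum over removing one remaining piece with nothing left below it):
  1 left: {7}→1  {8}→1
  2 left: {5,8}→1  {6,7}→1  {7,8}→2
  3 left: {3,6,7}→1  {4,5,8}→1  {5,7,8}→3  {6,7,8}→3
  4 left: {1,3,6,7}→1  {2,4,5,8}→1  {3,6,7,8}→4  {4,5,7,8}→4  {5,6,7,8}→6
  5 left: {0,2,4,5,8}→1  {1,3,6,7,8}→5  {2,4,5,7,8}→5  {3,5,6,7,8}→10  {4,5,6,7,8}→10
  6 left: {0,2,4,5,7,8}→6  {1,3,5,6,7,8}→15  {2,4,5,6,7,8}→15  {3,4,5,6,7,8}→20
  7 left: {0,2,4,5,6,7,8}→21  {1,3,4,5,6,7,8}→35  {2,3,4,5,6,7,8}→35
  placing 0:a first → 70 extensions
  placing 1:i first → 56 extensions
total linear extensions = 126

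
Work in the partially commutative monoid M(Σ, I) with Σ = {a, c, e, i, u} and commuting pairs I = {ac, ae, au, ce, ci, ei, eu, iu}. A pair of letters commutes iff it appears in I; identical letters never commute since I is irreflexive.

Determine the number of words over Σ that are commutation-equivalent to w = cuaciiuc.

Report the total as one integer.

#0=c has no predecessor
#1=u depends on [0:c]
#2=a has no predecessor
#3=c depends on [1:u]
#4=i depends on [2:a]
#5=i depends on [4:i]
#6=u depends on [3:c]
#7=c depends on [6:u]
sources: [0:c, 2:a]
N(rest) = Σ N(rest − s) over sources s of rest; N(one piece) = 1:
  size 1 → [5]=1  [7]=1
  size 2 → [4,5]=1  [5,7]=2  [6,7]=1
  size 3 → [2,4,5]=1  [3,6,7]=1  [4,5,7]=3  [5,6,7]=3
  size 4 → [1,3,6,7]=1  [2,4,5,7]=4  [3,5,6,7]=4  [4,5,6,7]=6
  size 5 → [0,1,3,6,7]=1  [1,3,5,6,7]=5  [2,4,5,6,7]=10  [3,4,5,6,7]=10
  size 6 → [0,1,3,5,6,7]=6  [1,3,4,5,6,7]=15  [2,3,4,5,6,7]=20
  first=0(c) contributes 35
  first=2(a) contributes 21
|[w]| = 56

56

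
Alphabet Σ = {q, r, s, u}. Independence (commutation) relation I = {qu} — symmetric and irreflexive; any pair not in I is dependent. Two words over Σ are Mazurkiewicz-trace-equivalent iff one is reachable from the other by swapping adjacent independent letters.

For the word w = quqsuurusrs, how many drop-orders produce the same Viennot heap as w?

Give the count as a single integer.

3

drop 0:q onto floor
drop 1:u onto floor
drop 2:q onto {0:q}
drop 3:s onto {1:u, 2:q}
drop 4:u onto {3:s}
drop 5:u onto {4:u}
drop 6:r onto {5:u}
drop 7:u onto {6:r}
drop 8:s onto {7:u}
drop 9:r onto {8:s}
drop 10:s onto {9:r}
ground layer = {0:q, 1:u}
drop-orders for the pieces not yet dropped (sum over which currently-grounded one goes next):
  1 to go: {10} 1
  2 to go: {9,10} 1
  3 to go: {8,9,10} 1
  4 to go: {7,8,9,10} 1
  5 to go: {6,7,8,9,10} 1
  6 to go: {5,6,7,8,9,10} 1
  7 to go: {4,5,6,7,8,9,10} 1
  8 to go: {3,4,5,6,7,8,9,10} 1
  9 to go: {1,3,4,5,6,7,8,9,10} 1  {2,3,4,5,6,7,8,9,10} 1
  if 0:q drops first: 2 orders
  if 1:u drops first: 1 orders
heap linearizations: 3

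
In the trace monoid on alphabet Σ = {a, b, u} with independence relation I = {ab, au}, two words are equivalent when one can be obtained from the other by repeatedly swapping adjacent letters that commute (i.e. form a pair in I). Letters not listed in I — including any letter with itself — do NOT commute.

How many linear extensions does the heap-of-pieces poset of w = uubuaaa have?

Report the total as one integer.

piece 0:u — minimal
piece 1:u rests on {0:u}
piece 2:b rests on {1:u}
piece 3:u rests on {2:b}
piece 4:a — minimal
piece 5:a rests on {4:a}
piece 6:a rests on {5:a}
minimal pieces: {0:u, 4:a}
ways to finish when only these pieces remain (= sum over removing one remaining piece with nothing left below it):
  1 left: {3}→1  {6}→1
  2 left: {2,3}→1  {3,6}→2  {5,6}→1
  3 left: {1,2,3}→1  {2,3,6}→3  {3,5,6}→3  {4,5,6}→1
  4 left: {0,1,2,3}→1  {1,2,3,6}→4  {2,3,5,6}→6  {3,4,5,6}→4
  5 left: {0,1,2,3,6}→5  {1,2,3,5,6}→10  {2,3,4,5,6}→10
  placing 0:u first → 20 extensions
  placing 4:a first → 15 extensions
total linear extensions = 35

35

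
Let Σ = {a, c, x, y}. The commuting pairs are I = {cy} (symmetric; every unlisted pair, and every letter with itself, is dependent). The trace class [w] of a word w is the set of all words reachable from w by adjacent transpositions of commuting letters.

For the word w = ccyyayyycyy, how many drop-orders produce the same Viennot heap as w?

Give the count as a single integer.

36

#0=c has no predecessor
#1=c depends on [0:c]
#2=y has no predecessor
#3=y depends on [2:y]
#4=a depends on [1:c, 3:y]
#5=y depends on [4:a]
#6=y depends on [5:y]
#7=y depends on [6:y]
#8=c depends on [4:a]
#9=y depends on [7:y]
#10=y depends on [9:y]
sources: [0:c, 2:y]
N(rest) = Σ N(rest − s) over sources s of rest; N(one piece) = 1:
  size 1 → [8]=1  [10]=1
  size 2 → [8,10]=2  [9,10]=1
  size 3 → [7,9,10]=1  [8,9,10]=3
  size 4 → [6,7,9,10]=1  [7,8,9,10]=4
  size 5 → [5,6,7,9,10]=1  [6,7,8,9,10]=5
  size 6 → [5,6,7,8,9,10]=6
  size 7 → [4,5,6,7,8,9,10]=6
  size 8 → [1,4,5,6,7,8,9,10]=6  [3,4,5,6,7,8,9,10]=6
  size 9 → [0,1,4,5,6,7,8,9,10]=6  [1,3,4,5,6,7,8,9,10]=12  [2,3,4,5,6,7,8,9,10]=6
  first=0(c) contributes 18
  first=2(y) contributes 18
|[w]| = 36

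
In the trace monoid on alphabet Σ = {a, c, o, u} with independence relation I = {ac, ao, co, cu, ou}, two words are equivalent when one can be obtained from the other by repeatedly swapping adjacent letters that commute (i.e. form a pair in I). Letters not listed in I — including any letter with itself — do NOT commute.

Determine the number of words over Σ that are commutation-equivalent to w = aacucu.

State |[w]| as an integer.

0(a) covers ∅
1(a) covers 0:a
2(c) covers ∅
3(u) covers 1:a
4(c) covers 2:c
5(u) covers 3:u
floor of heap: 0:a, 2:c
completions by unplaced set U, small U first (add the entries for U minus each lowest piece of U):
  |U|=1: {4}:1  {5}:1
  |U|=2: {2,4}:1  {3,5}:1  {4,5}:2
  |U|=3: {1,3,5}:1  {2,4,5}:3  {3,4,5}:3
  |U|=4: {0,1,3,5}:1  {1,3,4,5}:4  {2,3,4,5}:6
  start at 0(a): 10
  start at 2(c): 5
sum over floor = 15

15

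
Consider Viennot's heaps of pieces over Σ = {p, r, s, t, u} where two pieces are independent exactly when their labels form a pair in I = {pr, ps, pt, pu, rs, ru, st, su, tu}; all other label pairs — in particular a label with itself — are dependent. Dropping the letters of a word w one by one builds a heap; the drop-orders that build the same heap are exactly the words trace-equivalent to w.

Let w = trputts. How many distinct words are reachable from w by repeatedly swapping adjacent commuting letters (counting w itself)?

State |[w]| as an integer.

drop 0:t onto floor
drop 1:r onto {0:t}
drop 2:p onto floor
drop 3:u onto floor
drop 4:t onto {1:r}
drop 5:t onto {4:t}
drop 6:s onto floor
ground layer = {0:t, 2:p, 3:u, 6:s}
drop-orders for the pieces not yet dropped (sum over which currently-grounded one goes next):
  1 to go: {2} 1  {3} 1  {5} 1  {6} 1
  2 to go: {2,3} 2  {2,5} 2  {2,6} 2  {3,5} 2  {3,6} 2  {4,5} 1  {5,6} 2
  3 to go: {1,4,5} 1  {2,3,5} 6  {2,3,6} 6  {2,4,5} 3  {2,5,6} 6  {3,4,5} 3  {3,5,6} 6  {4,5,6} 3
  4 to go: {0,1,4,5} 1  {1,2,4,5} 4  {1,3,4,5} 4  {1,4,5,6} 4  {2,3,4,5} 12  {2,3,5,6} 24  {2,4,5,6} 12  {3,4,5,6} 12
  5 to go: {0,1,2,4,5} 5  {0,1,3,4,5} 5  {0,1,4,5,6} 5  {1,2,3,4,5} 20  {1,2,4,5,6} 20  {1,3,4,5,6} 20  {2,3,4,5,6} 60
  if 0:t drops first: 120 orders
  if 2:p drops first: 30 orders
  if 3:u drops first: 30 orders
  if 6:s drops first: 30 orders
heap linearizations: 210

210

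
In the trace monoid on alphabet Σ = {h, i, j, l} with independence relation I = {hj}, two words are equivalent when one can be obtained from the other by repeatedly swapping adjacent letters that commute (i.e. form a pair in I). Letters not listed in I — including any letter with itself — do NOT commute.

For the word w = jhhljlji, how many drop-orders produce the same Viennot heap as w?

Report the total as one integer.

3

#0=j has no predecessor
#1=h has no predecessor
#2=h depends on [1:h]
#3=l depends on [0:j, 2:h]
#4=j depends on [3:l]
#5=l depends on [4:j]
#6=j depends on [5:l]
#7=i depends on [6:j]
sources: [0:j, 1:h]
N(rest) = Σ N(rest − s) over sources s of rest; N(one piece) = 1:
  size 1 → [7]=1
  size 2 → [6,7]=1
  size 3 → [5,6,7]=1
  size 4 → [4,5,6,7]=1
  size 5 → [3,4,5,6,7]=1
  size 6 → [0,3,4,5,6,7]=1  [2,3,4,5,6,7]=1
  first=0(j) contributes 1
  first=1(h) contributes 2
|[w]| = 3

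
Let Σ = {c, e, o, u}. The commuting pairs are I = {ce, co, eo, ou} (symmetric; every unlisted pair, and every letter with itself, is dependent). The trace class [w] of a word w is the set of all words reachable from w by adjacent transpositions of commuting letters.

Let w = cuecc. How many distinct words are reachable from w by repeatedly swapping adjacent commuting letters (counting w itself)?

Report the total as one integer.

piece 0:c — minimal
piece 1:u rests on {0:c}
piece 2:e rests on {1:u}
piece 3:c rests on {1:u}
piece 4:c rests on {3:c}
minimal pieces: {0:c}
ways to finish when only these pieces remain (= sum over removing one remaining piece with nothing left below it):
  1 left: {2}→1  {4}→1
  2 left: {2,4}→2  {3,4}→1
  3 left: {2,3,4}→3
  placing 0:c first → 3 extensions

3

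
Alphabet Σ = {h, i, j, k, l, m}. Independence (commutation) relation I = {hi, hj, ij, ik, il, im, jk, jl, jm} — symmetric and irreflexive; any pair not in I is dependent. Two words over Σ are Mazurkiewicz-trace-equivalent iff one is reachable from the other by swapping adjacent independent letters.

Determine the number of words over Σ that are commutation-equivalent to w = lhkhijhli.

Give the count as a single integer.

252

drop 0:l onto floor
drop 1:h onto {0:l}
drop 2:k onto {1:h}
drop 3:h onto {2:k}
drop 4:i onto floor
drop 5:j onto floor
drop 6:h onto {3:h}
drop 7:l onto {6:h}
drop 8:i onto {4:i}
ground layer = {0:l, 4:i, 5:j}
drop-orders for the pieces not yet dropped (sum over which currently-grounded one goes next):
  1 to go: {5} 1  {7} 1  {8} 1
  2 to go: {4,8} 1  {5,7} 2  {5,8} 2  {6,7} 1  {7,8} 2
  3 to go: {3,6,7} 1  {4,5,8} 3  {4,7,8} 3  {5,6,7} 3  {5,7,8} 6  {6,7,8} 3
  4 to go: {2,3,6,7} 1  {3,5,6,7} 4  {3,6,7,8} 4  {4,5,7,8} 12  {4,6,7,8} 6  {5,6,7,8} 12
  5 to go: {1,2,3,6,7} 1  {2,3,5,6,7} 5  {2,3,6,7,8} 5  {3,4,6,7,8} 10  {3,5,6,7,8} 20  {4,5,6,7,8} 30
  6 to go: {0,1,2,3,6,7} 1  {1,2,3,5,6,7} 6  {1,2,3,6,7,8} 6  {2,3,4,6,7,8} 15  {2,3,5,6,7,8} 30  {3,4,5,6,7,8} 60
  7 to go: {0,1,2,3,5,6,7} 7  {0,1,2,3,6,7,8} 7  {1,2,3,4,6,7,8} 21  {1,2,3,5,6,7,8} 42  {2,3,4,5,6,7,8} 105
  if 0:l drops first: 168 orders
  if 4:i drops first: 56 orders
  if 5:j drops first: 28 orders
heap linearizations: 252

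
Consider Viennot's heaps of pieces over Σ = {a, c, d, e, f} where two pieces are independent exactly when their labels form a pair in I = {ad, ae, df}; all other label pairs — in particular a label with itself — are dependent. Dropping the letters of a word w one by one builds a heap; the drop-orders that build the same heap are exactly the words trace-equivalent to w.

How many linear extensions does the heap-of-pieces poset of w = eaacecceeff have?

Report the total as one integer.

3

0(e) covers ∅
1(a) covers ∅
2(a) covers 1:a
3(c) covers 0:e, 2:a
4(e) covers 3:c
5(c) covers 4:e
6(c) covers 5:c
7(e) covers 6:c
8(e) covers 7:e
9(f) covers 8:e
10(f) covers 9:f
floor of heap: 0:e, 1:a
completions by unplaced set U, small U first (add the entries for U minus each lowest piece of U):
  |U|=1: {10}:1
  |U|=2: {9,10}:1
  |U|=3: {8,9,10}:1
  |U|=4: {7,8,9,10}:1
  |U|=5: {6,7,8,9,10}:1
  |U|=6: {5,6,7,8,9,10}:1
  |U|=7: {4,5,6,7,8,9,10}:1
  |U|=8: {3,4,5,6,7,8,9,10}:1
  |U|=9: {0,3,4,5,6,7,8,9,10}:1  {2,3,4,5,6,7,8,9,10}:1
  start at 0(e): 1
  start at 1(a): 2
sum over floor = 3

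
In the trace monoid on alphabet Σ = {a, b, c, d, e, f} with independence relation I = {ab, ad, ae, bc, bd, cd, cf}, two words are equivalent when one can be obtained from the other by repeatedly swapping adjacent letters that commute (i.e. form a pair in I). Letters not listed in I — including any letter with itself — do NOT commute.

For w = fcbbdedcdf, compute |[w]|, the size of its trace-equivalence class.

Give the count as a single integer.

drop 0:f onto floor
drop 1:c onto floor
drop 2:b onto {0:f}
drop 3:b onto {2:b}
drop 4:d onto {0:f}
drop 5:e onto {1:c, 3:b, 4:d}
drop 6:d onto {5:e}
drop 7:c onto {5:e}
drop 8:d onto {6:d}
drop 9:f onto {8:d}
ground layer = {0:f, 1:c}
drop-orders for the pieces not yet dropped (sum over which currently-grounded one goes next):
  1 to go: {7} 1  {9} 1
  2 to go: {7,9} 2  {8,9} 1
  3 to go: {6,8,9} 1  {7,8,9} 3
  4 to go: {6,7,8,9} 4
  5 to go: {5,6,7,8,9} 4
  6 to go: {1,5,6,7,8,9} 4  {3,5,6,7,8,9} 4  {4,5,6,7,8,9} 4
  7 to go: {1,3,5,6,7,8,9} 8  {1,4,5,6,7,8,9} 8  {2,3,5,6,7,8,9} 4  {3,4,5,6,7,8,9} 8
  8 to go: {1,2,3,5,6,7,8,9} 12  {1,3,4,5,6,7,8,9} 24  {2,3,4,5,6,7,8,9} 12
  if 0:f drops first: 48 orders
  if 1:c drops first: 12 orders
heap linearizations: 60

60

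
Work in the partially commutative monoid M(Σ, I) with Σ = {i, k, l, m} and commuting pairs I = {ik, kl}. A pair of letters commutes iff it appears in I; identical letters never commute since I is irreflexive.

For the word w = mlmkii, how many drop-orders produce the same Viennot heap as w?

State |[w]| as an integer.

3

drop 0:m onto floor
drop 1:l onto {0:m}
drop 2:m onto {1:l}
drop 3:k onto {2:m}
drop 4:i onto {2:m}
drop 5:i onto {4:i}
ground layer = {0:m}
drop-orders for the pieces not yet dropped (sum over which currently-grounded one goes next):
  1 to go: {3} 1  {5} 1
  2 to go: {3,5} 2  {4,5} 1
  3 to go: {3,4,5} 3
  4 to go: {2,3,4,5} 3
  if 0:m drops first: 3 orders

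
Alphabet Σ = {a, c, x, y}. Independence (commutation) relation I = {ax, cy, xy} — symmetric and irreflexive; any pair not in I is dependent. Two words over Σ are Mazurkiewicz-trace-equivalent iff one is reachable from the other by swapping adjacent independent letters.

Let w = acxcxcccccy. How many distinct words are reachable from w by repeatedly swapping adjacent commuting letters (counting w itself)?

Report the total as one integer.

drop 0:a onto floor
drop 1:c onto {0:a}
drop 2:x onto {1:c}
drop 3:c onto {2:x}
drop 4:x onto {3:c}
drop 5:c onto {4:x}
drop 6:c onto {5:c}
drop 7:c onto {6:c}
drop 8:c onto {7:c}
drop 9:c onto {8:c}
drop 10:y onto {0:a}
ground layer = {0:a}
drop-orders for the pieces not yet dropped (sum over which currently-grounded one goes next):
  1 to go: {9} 1  {10} 1
  2 to go: {8,9} 1  {9,10} 2
  3 to go: {7,8,9} 1  {8,9,10} 3
  4 to go: {6,7,8,9} 1  {7,8,9,10} 4
  5 to go: {5,6,7,8,9} 1  {6,7,8,9,10} 5
  6 to go: {4,5,6,7,8,9} 1  {5,6,7,8,9,10} 6
  7 to go: {3,4,5,6,7,8,9} 1  {4,5,6,7,8,9,10} 7
  8 to go: {2,3,4,5,6,7,8,9} 1  {3,4,5,6,7,8,9,10} 8
  9 to go: {1,2,3,4,5,6,7,8,9} 1  {2,3,4,5,6,7,8,9,10} 9
  if 0:a drops first: 10 orders

10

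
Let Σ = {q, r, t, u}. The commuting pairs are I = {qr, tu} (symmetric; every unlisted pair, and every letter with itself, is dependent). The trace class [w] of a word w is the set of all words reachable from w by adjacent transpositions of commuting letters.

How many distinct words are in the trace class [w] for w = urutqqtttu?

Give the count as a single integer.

0(u) covers ∅
1(r) covers 0:u
2(u) covers 1:r
3(t) covers 1:r
4(q) covers 2:u, 3:t
5(q) covers 4:q
6(t) covers 5:q
7(t) covers 6:t
8(t) covers 7:t
9(u) covers 5:q
floor of heap: 0:u
completions by unplaced set U, small U first (add the entries for U minus each lowest piece of U):
  |U|=1: {8}:1  {9}:1
  |U|=2: {7,8}:1  {8,9}:2
  |U|=3: {6,7,8}:1  {7,8,9}:3
  |U|=4: {6,7,8,9}:4
  |U|=5: {5,6,7,8,9}:4
  |U|=6: {4,5,6,7,8,9}:4
  |U|=7: {2,4,5,6,7,8,9}:4  {3,4,5,6,7,8,9}:4
  |U|=8: {2,3,4,5,6,7,8,9}:8
  start at 0(u): 8

8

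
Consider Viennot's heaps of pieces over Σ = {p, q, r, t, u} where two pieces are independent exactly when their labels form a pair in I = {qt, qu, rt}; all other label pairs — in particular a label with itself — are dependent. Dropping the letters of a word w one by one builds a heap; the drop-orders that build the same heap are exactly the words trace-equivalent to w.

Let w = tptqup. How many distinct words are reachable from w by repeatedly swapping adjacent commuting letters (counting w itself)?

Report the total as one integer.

drop 0:t onto floor
drop 1:p onto {0:t}
drop 2:t onto {1:p}
drop 3:q onto {1:p}
drop 4:u onto {2:t}
drop 5:p onto {3:q, 4:u}
ground layer = {0:t}
drop-orders for the pieces not yet dropped (sum over which currently-grounded one goes next):
  1 to go: {5} 1
  2 to go: {3,5} 1  {4,5} 1
  3 to go: {2,4,5} 1  {3,4,5} 2
  4 to go: {2,3,4,5} 3
  if 0:t drops first: 3 orders

3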